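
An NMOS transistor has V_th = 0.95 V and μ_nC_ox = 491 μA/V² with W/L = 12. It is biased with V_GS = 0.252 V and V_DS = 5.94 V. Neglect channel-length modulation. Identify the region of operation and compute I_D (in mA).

Cutoff; I_D = 0 mA

V_GS = 0.252 V < V_th = 0.95 V, so the transistor is in cutoff.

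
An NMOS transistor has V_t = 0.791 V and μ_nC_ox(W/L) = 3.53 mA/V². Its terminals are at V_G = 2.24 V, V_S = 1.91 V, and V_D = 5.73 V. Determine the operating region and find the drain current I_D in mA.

Cutoff; I_D = 0 mA

V_GS = V_G − V_S = 2.24 − 1.91 = 0.33 V; V_DS = V_D − V_S = 5.73 − 1.91 = 3.82 V.
V_GS = 0.33 V < V_t = 0.791 V, so the transistor is in cutoff.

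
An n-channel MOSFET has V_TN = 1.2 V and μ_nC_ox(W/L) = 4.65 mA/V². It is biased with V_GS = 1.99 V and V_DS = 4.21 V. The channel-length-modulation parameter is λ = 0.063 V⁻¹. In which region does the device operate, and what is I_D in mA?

Saturation; I_D = 1.84 mA

V_ov = V_GS − V_TN = 1.99 − 1.2 = 0.79 V.
Since V_DS = 4.21 V ≥ V_ov = 0.79 V, the device is in saturation.
I_D = ½ k_n V_ov² (1 + λ V_DS) = 0.5 × 4.65 × 0.79² × (1 + 0.063 × 4.21) = 1.84 mA.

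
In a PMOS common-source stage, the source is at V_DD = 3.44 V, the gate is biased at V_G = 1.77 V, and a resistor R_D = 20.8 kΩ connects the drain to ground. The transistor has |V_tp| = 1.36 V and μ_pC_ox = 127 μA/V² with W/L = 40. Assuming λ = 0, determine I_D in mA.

I_D = 0.159 mA

V_SG = V_DD − V_G = 3.44 − 1.77 = 1.67 V, so V_ov = 1.67 − 1.36 = 0.31 V.
k_p = μ_pC_ox · (W/L) = 5.08 mA/V².
Assume saturation: I_D = ½ k_p V_ov² = 0.5 × 5.08 × 0.31² = 0.244 mA, giving V_SD = V_DD − I_D R_D = 3.44 − 0.244 × 20.8 = -1.64 V.
But -1.64 V < V_ov = 0.31 V, so the device is actually in triode.
In triode I_D = k_p[V_ov V_SD − ½ V_SD²] and I_D = (V_DD − V_SD)/R_D. Equating: 52.8 V_SD² − 33.76 V_SD + 3.44 = 0, giving V_SD = 0.127 V (the root below V_ov).
I_D = (3.44 − 0.127) / 20.8 = 0.159 mA.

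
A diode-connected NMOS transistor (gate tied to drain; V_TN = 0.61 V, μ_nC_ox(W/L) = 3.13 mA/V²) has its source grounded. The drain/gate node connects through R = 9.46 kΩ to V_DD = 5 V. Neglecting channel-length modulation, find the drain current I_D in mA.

I_D = 0.410 mA

With gate tied to drain, V_GS = V_DS ≥ V_GS − V_TN, so the device is in saturation.
KCL at the drain: ½ k_n (V_GS − V_TN)² = (V_DD − V_GS)/R.
Let x = V_GS − 0.61. Then 14.8 x² + x − 4.39 = 0, giving x = 0.512 V (positive root), so V_GS = 1.12 V.
I_D = (V_DD − V_GS)/R = (5 − 1.12) / 9.46 = 0.41 mA.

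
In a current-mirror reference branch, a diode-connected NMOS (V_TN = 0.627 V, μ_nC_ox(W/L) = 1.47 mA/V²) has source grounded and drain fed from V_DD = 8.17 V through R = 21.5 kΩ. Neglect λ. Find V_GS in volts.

With gate tied to drain, V_GS = V_DS ≥ V_GS − V_TN, so the device is in saturation.
KCL at the drain: ½ k_n (V_GS − V_TN)² = (V_DD − V_GS)/R.
Let x = V_GS − 0.627. Then 15.8 x² + x − 7.543 = 0, giving x = 0.66 V (positive root), so V_GS = 1.29 V.
I_D = (V_DD − V_GS)/R = (8.17 − 1.29) / 21.5 = 0.32 mA.

V_GS = 1.29 V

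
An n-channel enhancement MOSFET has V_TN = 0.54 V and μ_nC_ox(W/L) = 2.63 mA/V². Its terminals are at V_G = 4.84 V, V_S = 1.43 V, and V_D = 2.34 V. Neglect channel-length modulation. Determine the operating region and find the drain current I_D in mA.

Triode; I_D = 5.78 mA

V_GS = V_G − V_S = 4.84 − 1.43 = 3.41 V; V_DS = V_D − V_S = 2.34 − 1.43 = 0.91 V.
V_ov = V_GS − V_TN = 3.41 − 0.54 = 2.87 V.
Since V_DS = 0.91 V < V_ov = 2.87 V, the device is in the triode region.
I_D = k_n [V_ov · V_DS − ½ V_DS²] = 2.63 × [2.87 × 0.91 − 0.5 × 0.91²] = 5.78 mA.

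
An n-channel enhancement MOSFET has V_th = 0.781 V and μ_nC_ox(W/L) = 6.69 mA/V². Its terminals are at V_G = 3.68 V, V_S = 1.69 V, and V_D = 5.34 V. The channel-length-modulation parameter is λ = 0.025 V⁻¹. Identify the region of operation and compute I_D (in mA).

Saturation; I_D = 5.34 mA

V_GS = V_G − V_S = 3.68 − 1.69 = 1.99 V; V_DS = V_D − V_S = 5.34 − 1.69 = 3.65 V.
V_ov = V_GS − V_th = 1.99 − 0.781 = 1.21 V.
Since V_DS = 3.65 V ≥ V_ov = 1.21 V, the device is in saturation.
I_D = ½ k_n V_ov² (1 + λ V_DS) = 0.5 × 6.69 × 1.21² × (1 + 0.025 × 3.65) = 5.34 mA.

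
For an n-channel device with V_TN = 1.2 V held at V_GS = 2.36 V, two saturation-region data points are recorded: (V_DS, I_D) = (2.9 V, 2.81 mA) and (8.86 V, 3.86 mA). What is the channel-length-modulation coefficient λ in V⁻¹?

With V_GS fixed, I_D ∝ (1 + λ V_DS) in saturation, so I_D2/I_D1 = (1 + λ V_DS2)/(1 + λ V_DS1).
3.86/2.81 = 1.374 = (1 + 8.86 λ)/(1 + 2.9 λ).
Solving: λ (I_D1 V_DS2 − I_D2 V_DS1) = I_D2 − I_D1, so λ = (3.86 − 2.81) / (2.81 × 8.86 − 3.86 × 2.9) = 1.05 / 13.7 = 0.0766 V⁻¹.

λ = 0.0766 V⁻¹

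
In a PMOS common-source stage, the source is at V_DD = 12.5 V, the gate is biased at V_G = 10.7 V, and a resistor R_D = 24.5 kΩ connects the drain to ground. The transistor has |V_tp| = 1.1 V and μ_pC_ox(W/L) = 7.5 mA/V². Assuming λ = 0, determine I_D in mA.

I_D = 0.506 mA

V_SG = V_DD − V_G = 12.5 − 10.7 = 1.8 V, so V_ov = 1.8 − 1.1 = 0.7 V.
Assume saturation: I_D = ½ k_p V_ov² = 0.5 × 7.5 × 0.7² = 1.84 mA, giving V_SD = V_DD − I_D R_D = 12.5 − 1.84 × 24.5 = -32.5 V.
But -32.5 V < V_ov = 0.7 V, so the device is actually in triode.
In triode I_D = k_p[V_ov V_SD − ½ V_SD²] and I_D = (V_DD − V_SD)/R_D. Equating: 91.9 V_SD² − 129.6 V_SD + 12.5 = 0, giving V_SD = 0.104 V (the root below V_ov).
I_D = (12.5 − 0.104) / 24.5 = 0.506 mA.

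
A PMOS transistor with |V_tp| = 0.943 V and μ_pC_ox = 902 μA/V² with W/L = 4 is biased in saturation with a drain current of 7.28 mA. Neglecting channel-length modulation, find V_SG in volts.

k_p = μ_pC_ox · (W/L) = 3.608 mA/V².
In saturation I_D = ½ k_p (V_SG − |V_tp|)², so V_SG − |V_tp| = √(2 I_D / k_p) = √(2 × 7.28 / 3.608) = 2.01 V.
V_SG = 0.943 + 2.01 = 2.95 V.

V_SG = 2.95 V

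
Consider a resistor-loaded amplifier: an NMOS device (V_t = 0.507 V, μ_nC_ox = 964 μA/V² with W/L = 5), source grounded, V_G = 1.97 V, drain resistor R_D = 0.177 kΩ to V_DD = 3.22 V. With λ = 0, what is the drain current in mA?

V_GS = V_G = 1.97 V, so V_ov = 1.97 − 0.507 = 1.46 V.
k_n = μ_nC_ox · (W/L) = 4.82 mA/V².
Assume saturation: I_D = ½ k_n V_ov² = 0.5 × 4.82 × 1.46² = 5.16 mA, giving V_DS = V_DD − I_D R_D = 3.22 − 5.16 × 0.177 = 2.31 V.
V_DS = 2.31 V ≥ V_ov = 1.46 V, confirming saturation.

I_D = 5.16 mA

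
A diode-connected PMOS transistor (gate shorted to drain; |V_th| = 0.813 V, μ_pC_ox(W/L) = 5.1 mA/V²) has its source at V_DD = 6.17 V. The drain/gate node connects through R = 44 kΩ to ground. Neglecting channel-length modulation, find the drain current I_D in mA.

With gate tied to drain, V_SG = V_SD ≥ V_SG − |V_th|, so the device is in saturation.
KCL at the drain: ½ k_p (V_SG − |V_th|)² = (V_DD − V_SG)/R.
Let x = V_SG − 0.813. Then 112 x² + x − 5.357 = 0, giving x = 0.214 V (positive root), so V_SG = 1.03 V.
I_D = (V_DD − V_SG)/R = (6.17 − 1.03) / 44 = 0.117 mA.

I_D = 0.117 mA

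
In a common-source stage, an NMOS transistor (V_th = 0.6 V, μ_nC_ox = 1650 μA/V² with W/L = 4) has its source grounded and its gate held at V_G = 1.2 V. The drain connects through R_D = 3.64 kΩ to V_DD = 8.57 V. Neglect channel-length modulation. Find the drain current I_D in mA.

V_GS = V_G = 1.2 V, so V_ov = 1.2 − 0.6 = 0.6 V.
k_n = μ_nC_ox · (W/L) = 6.6 mA/V².
Assume saturation: I_D = ½ k_n V_ov² = 0.5 × 6.6 × 0.6² = 1.19 mA, giving V_DS = V_DD − I_D R_D = 8.57 − 1.19 × 3.64 = 4.25 V.
V_DS = 4.25 V ≥ V_ov = 0.6 V, confirming saturation.

I_D = 1.19 mA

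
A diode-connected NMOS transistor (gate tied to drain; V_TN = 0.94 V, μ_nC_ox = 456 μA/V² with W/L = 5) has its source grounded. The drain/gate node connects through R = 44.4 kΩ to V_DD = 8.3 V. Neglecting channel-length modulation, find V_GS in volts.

V_GS = 1.31 V

With gate tied to drain, V_GS = V_DS ≥ V_GS − V_TN, so the device is in saturation.
k_n = μ_nC_ox · (W/L) = 2.28 mA/V².
KCL at the drain: ½ k_n (V_GS − V_TN)² = (V_DD − V_GS)/R.
Let x = V_GS − 0.94. Then 50.6 x² + x − 7.36 = 0, giving x = 0.372 V (positive root), so V_GS = 1.31 V.
I_D = (V_DD − V_GS)/R = (8.3 − 1.31) / 44.4 = 0.157 mA.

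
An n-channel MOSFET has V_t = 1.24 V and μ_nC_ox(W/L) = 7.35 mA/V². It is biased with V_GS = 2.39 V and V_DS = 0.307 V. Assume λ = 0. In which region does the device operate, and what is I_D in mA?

V_ov = V_GS − V_t = 2.39 − 1.24 = 1.15 V.
Since V_DS = 0.307 V < V_ov = 1.15 V, the device is in the triode region.
I_D = k_n [V_ov · V_DS − ½ V_DS²] = 7.35 × [1.15 × 0.307 − 0.5 × 0.307²] = 2.25 mA.

Triode; I_D = 2.25 mA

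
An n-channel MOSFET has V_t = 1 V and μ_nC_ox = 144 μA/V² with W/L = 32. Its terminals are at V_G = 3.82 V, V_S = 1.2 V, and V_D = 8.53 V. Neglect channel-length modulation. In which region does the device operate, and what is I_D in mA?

Saturation; I_D = 6.05 mA

V_GS = V_G − V_S = 3.82 − 1.2 = 2.62 V; V_DS = V_D − V_S = 8.53 − 1.2 = 7.33 V.
k_n = μ_nC_ox · (W/L) = 4.608 mA/V².
V_ov = V_GS − V_t = 2.62 − 1 = 1.62 V.
Since V_DS = 7.33 V ≥ V_ov = 1.62 V, the device is in saturation.
I_D = ½ k_n V_ov² = 0.5 × 4.608 × 1.62² = 6.05 mA.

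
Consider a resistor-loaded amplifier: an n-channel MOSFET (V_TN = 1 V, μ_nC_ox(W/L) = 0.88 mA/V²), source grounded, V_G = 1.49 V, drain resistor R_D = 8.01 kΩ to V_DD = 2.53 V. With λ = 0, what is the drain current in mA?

I_D = 0.106 mA

V_GS = V_G = 1.49 V, so V_ov = 1.49 − 1 = 0.49 V.
Assume saturation: I_D = ½ k_n V_ov² = 0.5 × 0.88 × 0.49² = 0.106 mA, giving V_DS = V_DD − I_D R_D = 2.53 − 0.106 × 8.01 = 1.68 V.
V_DS = 1.68 V ≥ V_ov = 0.49 V, confirming saturation.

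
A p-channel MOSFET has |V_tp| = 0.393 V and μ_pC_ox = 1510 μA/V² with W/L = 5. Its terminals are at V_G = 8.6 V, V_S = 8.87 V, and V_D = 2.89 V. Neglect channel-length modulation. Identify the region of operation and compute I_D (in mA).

Cutoff; I_D = 0 mA

V_SG = V_S − V_G = 8.87 − 8.6 = 0.27 V; V_SD = V_S − V_D = 8.87 − 2.89 = 5.98 V.
V_SG = 0.27 V < |V_tp| = 0.393 V, so the transistor is in cutoff.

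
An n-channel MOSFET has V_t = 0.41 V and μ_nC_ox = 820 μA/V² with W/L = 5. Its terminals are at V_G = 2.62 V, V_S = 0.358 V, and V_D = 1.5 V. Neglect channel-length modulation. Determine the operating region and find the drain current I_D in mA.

V_GS = V_G − V_S = 2.62 − 0.358 = 2.26 V; V_DS = V_D − V_S = 1.5 − 0.358 = 1.14 V.
k_n = μ_nC_ox · (W/L) = 4.1 mA/V².
V_ov = V_GS − V_t = 2.26 − 0.41 = 1.85 V.
Since V_DS = 1.14 V < V_ov = 1.85 V, the device is in the triode region.
I_D = k_n [V_ov · V_DS − ½ V_DS²] = 4.1 × [1.85 × 1.14 − 0.5 × 1.14²] = 6 mA.

Triode; I_D = 6.00 mA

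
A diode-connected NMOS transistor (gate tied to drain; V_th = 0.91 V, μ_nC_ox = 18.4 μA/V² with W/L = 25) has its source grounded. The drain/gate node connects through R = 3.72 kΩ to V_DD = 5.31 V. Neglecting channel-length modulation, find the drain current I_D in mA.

With gate tied to drain, V_GS = V_DS ≥ V_GS − V_th, so the device is in saturation.
k_n = μ_nC_ox · (W/L) = 0.46 mA/V².
KCL at the drain: ½ k_n (V_GS − V_th)² = (V_DD − V_GS)/R.
Let x = V_GS − 0.91. Then 0.856 x² + x − 4.4 = 0, giving x = 1.76 V (positive root), so V_GS = 2.67 V.
I_D = (V_DD − V_GS)/R = (5.31 − 2.67) / 3.72 = 0.71 mA.

I_D = 0.710 mA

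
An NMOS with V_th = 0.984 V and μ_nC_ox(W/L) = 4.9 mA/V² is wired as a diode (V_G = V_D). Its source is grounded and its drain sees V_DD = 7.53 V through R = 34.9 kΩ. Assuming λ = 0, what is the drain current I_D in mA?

With gate tied to drain, V_GS = V_DS ≥ V_GS − V_th, so the device is in saturation.
KCL at the drain: ½ k_n (V_GS − V_th)² = (V_DD − V_GS)/R.
Let x = V_GS − 0.984. Then 85.5 x² + x − 6.546 = 0, giving x = 0.271 V (positive root), so V_GS = 1.25 V.
I_D = (V_DD − V_GS)/R = (7.53 − 1.25) / 34.9 = 0.18 mA.

I_D = 0.180 mA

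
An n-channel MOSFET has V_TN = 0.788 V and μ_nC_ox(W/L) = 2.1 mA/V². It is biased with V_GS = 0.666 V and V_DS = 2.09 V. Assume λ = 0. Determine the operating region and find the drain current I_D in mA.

Cutoff; I_D = 0 mA

V_GS = 0.666 V < V_TN = 0.788 V, so the transistor is in cutoff.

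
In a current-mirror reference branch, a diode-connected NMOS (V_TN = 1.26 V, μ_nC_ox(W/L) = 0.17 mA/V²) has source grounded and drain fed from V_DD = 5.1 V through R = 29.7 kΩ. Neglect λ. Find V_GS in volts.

V_GS = 2.31 V

With gate tied to drain, V_GS = V_DS ≥ V_GS − V_TN, so the device is in saturation.
KCL at the drain: ½ k_n (V_GS − V_TN)² = (V_DD − V_GS)/R.
Let x = V_GS − 1.26. Then 2.52 x² + x − 3.84 = 0, giving x = 1.05 V (positive root), so V_GS = 2.31 V.
I_D = (V_DD − V_GS)/R = (5.1 − 2.31) / 29.7 = 0.0939 mA.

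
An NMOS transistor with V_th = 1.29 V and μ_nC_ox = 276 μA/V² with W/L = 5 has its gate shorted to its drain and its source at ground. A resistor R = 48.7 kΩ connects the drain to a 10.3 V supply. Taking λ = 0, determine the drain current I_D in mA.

With gate tied to drain, V_GS = V_DS ≥ V_GS − V_th, so the device is in saturation.
k_n = μ_nC_ox · (W/L) = 1.38 mA/V².
KCL at the drain: ½ k_n (V_GS − V_th)² = (V_DD − V_GS)/R.
Let x = V_GS − 1.29. Then 33.6 x² + x − 9.01 = 0, giving x = 0.503 V (positive root), so V_GS = 1.79 V.
I_D = (V_DD − V_GS)/R = (10.3 − 1.79) / 48.7 = 0.175 mA.

I_D = 0.175 mA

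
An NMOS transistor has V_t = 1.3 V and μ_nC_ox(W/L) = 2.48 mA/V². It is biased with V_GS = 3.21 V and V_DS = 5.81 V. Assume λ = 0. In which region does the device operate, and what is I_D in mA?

Saturation; I_D = 4.52 mA

V_ov = V_GS − V_t = 3.21 − 1.3 = 1.91 V.
Since V_DS = 5.81 V ≥ V_ov = 1.91 V, the device is in saturation.
I_D = ½ k_n V_ov² = 0.5 × 2.48 × 1.91² = 4.52 mA.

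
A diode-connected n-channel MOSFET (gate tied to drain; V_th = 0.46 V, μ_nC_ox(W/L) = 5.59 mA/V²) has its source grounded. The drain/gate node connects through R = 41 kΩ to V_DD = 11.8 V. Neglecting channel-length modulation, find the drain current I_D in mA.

I_D = 0.269 mA

With gate tied to drain, V_GS = V_DS ≥ V_GS − V_th, so the device is in saturation.
KCL at the drain: ½ k_n (V_GS − V_th)² = (V_DD − V_GS)/R.
Let x = V_GS − 0.46. Then 115 x² + x − 11.34 = 0, giving x = 0.31 V (positive root), so V_GS = 0.77 V.
I_D = (V_DD − V_GS)/R = (11.8 − 0.77) / 41 = 0.269 mA.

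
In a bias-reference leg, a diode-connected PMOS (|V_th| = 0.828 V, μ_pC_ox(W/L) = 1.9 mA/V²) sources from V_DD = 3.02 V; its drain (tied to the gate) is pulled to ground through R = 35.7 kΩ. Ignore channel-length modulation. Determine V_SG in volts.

V_SG = 1.07 V

With gate tied to drain, V_SG = V_SD ≥ V_SG − |V_th|, so the device is in saturation.
KCL at the drain: ½ k_p (V_SG − |V_th|)² = (V_DD − V_SG)/R.
Let x = V_SG − 0.828. Then 33.9 x² + x − 2.192 = 0, giving x = 0.24 V (positive root), so V_SG = 1.07 V.
I_D = (V_DD − V_SG)/R = (3.02 − 1.07) / 35.7 = 0.0547 mA.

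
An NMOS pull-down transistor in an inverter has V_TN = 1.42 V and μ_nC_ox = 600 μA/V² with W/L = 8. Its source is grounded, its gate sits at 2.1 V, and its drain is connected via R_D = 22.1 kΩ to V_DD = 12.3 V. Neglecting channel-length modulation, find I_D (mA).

I_D = 0.548 mA

V_GS = V_G = 2.1 V, so V_ov = 2.1 − 1.42 = 0.68 V.
k_n = μ_nC_ox · (W/L) = 4.8 mA/V².
Assume saturation: I_D = ½ k_n V_ov² = 0.5 × 4.8 × 0.68² = 1.11 mA, giving V_DS = V_DD − I_D R_D = 12.3 − 1.11 × 22.1 = -12.2 V.
But -12.2 V < V_ov = 0.68 V, so the device is actually in triode.
In triode I_D = k_n[V_ov V_DS − ½ V_DS²] and I_D = (V_DD − V_DS)/R_D. Equating: 53 V_DS² − 73.13 V_DS + 12.3 = 0, giving V_DS = 0.196 V (the root below V_ov).
I_D = (12.3 − 0.196) / 22.1 = 0.548 mA.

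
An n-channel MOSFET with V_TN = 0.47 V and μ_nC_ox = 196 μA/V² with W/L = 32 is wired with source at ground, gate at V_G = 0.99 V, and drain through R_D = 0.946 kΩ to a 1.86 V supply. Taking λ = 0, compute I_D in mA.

V_GS = V_G = 0.99 V, so V_ov = 0.99 − 0.47 = 0.52 V.
k_n = μ_nC_ox · (W/L) = 6.272 mA/V².
Assume saturation: I_D = ½ k_n V_ov² = 0.5 × 6.272 × 0.52² = 0.848 mA, giving V_DS = V_DD − I_D R_D = 1.86 − 0.848 × 0.946 = 1.06 V.
V_DS = 1.06 V ≥ V_ov = 0.52 V, confirming saturation.

I_D = 0.848 mA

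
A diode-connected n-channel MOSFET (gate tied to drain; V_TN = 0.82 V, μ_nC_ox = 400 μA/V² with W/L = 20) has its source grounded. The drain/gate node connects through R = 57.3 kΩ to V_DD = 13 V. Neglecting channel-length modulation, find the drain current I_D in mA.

With gate tied to drain, V_GS = V_DS ≥ V_GS − V_TN, so the device is in saturation.
k_n = μ_nC_ox · (W/L) = 8 mA/V².
KCL at the drain: ½ k_n (V_GS − V_TN)² = (V_DD − V_GS)/R.
Let x = V_GS − 0.82. Then 229 x² + x − 12.18 = 0, giving x = 0.228 V (positive root), so V_GS = 1.05 V.
I_D = (V_DD − V_GS)/R = (13 − 1.05) / 57.3 = 0.209 mA.

I_D = 0.209 mA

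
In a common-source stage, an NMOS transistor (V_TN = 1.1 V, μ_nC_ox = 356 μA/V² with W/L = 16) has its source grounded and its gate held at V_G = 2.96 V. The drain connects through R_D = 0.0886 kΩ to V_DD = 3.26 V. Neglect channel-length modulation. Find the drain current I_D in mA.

V_GS = V_G = 2.96 V, so V_ov = 2.96 − 1.1 = 1.86 V.
k_n = μ_nC_ox · (W/L) = 5.696 mA/V².
Assume saturation: I_D = ½ k_n V_ov² = 0.5 × 5.696 × 1.86² = 9.85 mA, giving V_DS = V_DD − I_D R_D = 3.26 − 9.85 × 0.0886 = 2.39 V.
V_DS = 2.39 V ≥ V_ov = 1.86 V, confirming saturation.

I_D = 9.85 mA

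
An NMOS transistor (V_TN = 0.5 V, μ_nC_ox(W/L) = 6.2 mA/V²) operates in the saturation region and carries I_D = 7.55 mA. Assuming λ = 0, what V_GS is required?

In saturation I_D = ½ k_n (V_GS − V_TN)², so V_GS − V_TN = √(2 I_D / k_n) = √(2 × 7.55 / 6.2) = 1.56 V.
V_GS = 0.5 + 1.56 = 2.06 V.

V_GS = 2.06 V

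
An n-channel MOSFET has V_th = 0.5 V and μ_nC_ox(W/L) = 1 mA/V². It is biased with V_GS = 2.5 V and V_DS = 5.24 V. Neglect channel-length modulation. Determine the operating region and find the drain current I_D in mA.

Saturation; I_D = 2.00 mA

V_ov = V_GS − V_th = 2.5 − 0.5 = 2 V.
Since V_DS = 5.24 V ≥ V_ov = 2 V, the device is in saturation.
I_D = ½ k_n V_ov² = 0.5 × 1 × 2² = 2 mA.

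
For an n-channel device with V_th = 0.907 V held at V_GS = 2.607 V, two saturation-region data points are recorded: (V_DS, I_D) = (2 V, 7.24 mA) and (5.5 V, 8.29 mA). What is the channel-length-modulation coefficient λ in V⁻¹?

With V_GS fixed, I_D ∝ (1 + λ V_DS) in saturation, so I_D2/I_D1 = (1 + λ V_DS2)/(1 + λ V_DS1).
8.29/7.24 = 1.145 = (1 + 5.5 λ)/(1 + 2 λ).
Solving: λ (I_D1 V_DS2 − I_D2 V_DS1) = I_D2 − I_D1, so λ = (8.29 − 7.24) / (7.24 × 5.5 − 8.29 × 2) = 1.05 / 23.2 = 0.0452 V⁻¹.

λ = 0.0452 V⁻¹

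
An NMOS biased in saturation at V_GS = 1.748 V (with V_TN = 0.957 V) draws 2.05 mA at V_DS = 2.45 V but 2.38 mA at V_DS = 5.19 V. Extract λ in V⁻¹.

With V_GS fixed, I_D ∝ (1 + λ V_DS) in saturation, so I_D2/I_D1 = (1 + λ V_DS2)/(1 + λ V_DS1).
2.38/2.05 = 1.161 = (1 + 5.19 λ)/(1 + 2.45 λ).
Solving: λ (I_D1 V_DS2 − I_D2 V_DS1) = I_D2 − I_D1, so λ = (2.38 − 2.05) / (2.05 × 5.19 − 2.38 × 2.45) = 0.33 / 4.81 = 0.0686 V⁻¹.

λ = 0.0686 V⁻¹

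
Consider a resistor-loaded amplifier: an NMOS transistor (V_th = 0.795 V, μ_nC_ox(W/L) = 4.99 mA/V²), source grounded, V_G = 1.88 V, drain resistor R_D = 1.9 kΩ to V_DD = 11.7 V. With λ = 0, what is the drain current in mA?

I_D = 2.94 mA

V_GS = V_G = 1.88 V, so V_ov = 1.88 − 0.795 = 1.08 V.
Assume saturation: I_D = ½ k_n V_ov² = 0.5 × 4.99 × 1.08² = 2.94 mA, giving V_DS = V_DD − I_D R_D = 11.7 − 2.94 × 1.9 = 6.12 V.
V_DS = 6.12 V ≥ V_ov = 1.08 V, confirming saturation.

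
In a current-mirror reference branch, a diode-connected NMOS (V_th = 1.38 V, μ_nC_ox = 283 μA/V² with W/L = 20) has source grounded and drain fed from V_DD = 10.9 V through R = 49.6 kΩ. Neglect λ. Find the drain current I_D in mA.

I_D = 0.187 mA

With gate tied to drain, V_GS = V_DS ≥ V_GS − V_th, so the device is in saturation.
k_n = μ_nC_ox · (W/L) = 5.66 mA/V².
KCL at the drain: ½ k_n (V_GS − V_th)² = (V_DD − V_GS)/R.
Let x = V_GS − 1.38. Then 140 x² + x − 9.52 = 0, giving x = 0.257 V (positive root), so V_GS = 1.64 V.
I_D = (V_DD − V_GS)/R = (10.9 − 1.64) / 49.6 = 0.187 mA.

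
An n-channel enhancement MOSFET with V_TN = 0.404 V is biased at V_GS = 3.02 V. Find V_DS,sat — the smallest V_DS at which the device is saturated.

The boundary between triode and saturation is V_DS = V_GS − V_TN = V_ov.
V_ov = 3.02 − 0.404 = 2.62 V.

V_DS,sat = 2.62 V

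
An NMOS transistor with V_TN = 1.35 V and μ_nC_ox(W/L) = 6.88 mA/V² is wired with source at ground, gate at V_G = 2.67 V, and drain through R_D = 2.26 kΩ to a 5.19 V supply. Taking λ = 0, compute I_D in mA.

I_D = 2.18 mA

V_GS = V_G = 2.67 V, so V_ov = 2.67 − 1.35 = 1.32 V.
Assume saturation: I_D = ½ k_n V_ov² = 0.5 × 6.88 × 1.32² = 5.99 mA, giving V_DS = V_DD − I_D R_D = 5.19 − 5.99 × 2.26 = -8.36 V.
But -8.36 V < V_ov = 1.32 V, so the device is actually in triode.
In triode I_D = k_n[V_ov V_DS − ½ V_DS²] and I_D = (V_DD − V_DS)/R_D. Equating: 7.77 V_DS² − 21.52 V_DS + 5.19 = 0, giving V_DS = 0.267 V (the root below V_ov).
I_D = (5.19 − 0.267) / 2.26 = 2.18 mA.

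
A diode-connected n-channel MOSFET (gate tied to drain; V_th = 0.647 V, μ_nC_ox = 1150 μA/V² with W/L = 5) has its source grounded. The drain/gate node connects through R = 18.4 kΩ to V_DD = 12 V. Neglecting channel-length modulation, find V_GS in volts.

V_GS = 1.10 V

With gate tied to drain, V_GS = V_DS ≥ V_GS − V_th, so the device is in saturation.
k_n = μ_nC_ox · (W/L) = 5.75 mA/V².
KCL at the drain: ½ k_n (V_GS − V_th)² = (V_DD − V_GS)/R.
Let x = V_GS − 0.647. Then 52.9 x² + x − 11.35 = 0, giving x = 0.454 V (positive root), so V_GS = 1.1 V.
I_D = (V_DD − V_GS)/R = (12 − 1.1) / 18.4 = 0.592 mA.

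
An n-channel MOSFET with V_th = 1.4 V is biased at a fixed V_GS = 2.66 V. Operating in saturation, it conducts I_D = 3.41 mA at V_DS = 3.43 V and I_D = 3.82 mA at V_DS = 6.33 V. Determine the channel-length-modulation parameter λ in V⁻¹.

λ = 0.0483 V⁻¹

With V_GS fixed, I_D ∝ (1 + λ V_DS) in saturation, so I_D2/I_D1 = (1 + λ V_DS2)/(1 + λ V_DS1).
3.82/3.41 = 1.12 = (1 + 6.33 λ)/(1 + 3.43 λ).
Solving: λ (I_D1 V_DS2 − I_D2 V_DS1) = I_D2 − I_D1, so λ = (3.82 − 3.41) / (3.41 × 6.33 − 3.82 × 3.43) = 0.41 / 8.48 = 0.0483 V⁻¹.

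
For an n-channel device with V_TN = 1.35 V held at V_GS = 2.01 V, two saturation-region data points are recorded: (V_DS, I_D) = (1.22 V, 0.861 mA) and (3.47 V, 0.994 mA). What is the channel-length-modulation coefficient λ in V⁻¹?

With V_GS fixed, I_D ∝ (1 + λ V_DS) in saturation, so I_D2/I_D1 = (1 + λ V_DS2)/(1 + λ V_DS1).
0.994/0.861 = 1.154 = (1 + 3.47 λ)/(1 + 1.22 λ).
Solving: λ (I_D1 V_DS2 − I_D2 V_DS1) = I_D2 − I_D1, so λ = (0.994 − 0.861) / (0.861 × 3.47 − 0.994 × 1.22) = 0.133 / 1.77 = 0.0749 V⁻¹.

λ = 0.0749 V⁻¹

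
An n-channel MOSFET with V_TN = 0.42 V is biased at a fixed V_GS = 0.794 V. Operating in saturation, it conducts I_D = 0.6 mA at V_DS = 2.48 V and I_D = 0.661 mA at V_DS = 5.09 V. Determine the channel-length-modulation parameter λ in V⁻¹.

With V_GS fixed, I_D ∝ (1 + λ V_DS) in saturation, so I_D2/I_D1 = (1 + λ V_DS2)/(1 + λ V_DS1).
0.661/0.6 = 1.102 = (1 + 5.09 λ)/(1 + 2.48 λ).
Solving: λ (I_D1 V_DS2 − I_D2 V_DS1) = I_D2 − I_D1, so λ = (0.661 − 0.6) / (0.6 × 5.09 − 0.661 × 2.48) = 0.061 / 1.41 = 0.0431 V⁻¹.

λ = 0.0431 V⁻¹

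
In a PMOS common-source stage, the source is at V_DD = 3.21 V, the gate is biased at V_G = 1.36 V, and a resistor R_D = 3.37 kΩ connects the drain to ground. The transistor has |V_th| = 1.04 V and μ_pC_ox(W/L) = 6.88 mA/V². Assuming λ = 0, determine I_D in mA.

I_D = 0.899 mA

V_SG = V_DD − V_G = 3.21 − 1.36 = 1.85 V, so V_ov = 1.85 − 1.04 = 0.81 V.
Assume saturation: I_D = ½ k_p V_ov² = 0.5 × 6.88 × 0.81² = 2.26 mA, giving V_SD = V_DD − I_D R_D = 3.21 − 2.26 × 3.37 = -4.4 V.
But -4.4 V < V_ov = 0.81 V, so the device is actually in triode.
In triode I_D = k_p[V_ov V_SD − ½ V_SD²] and I_D = (V_DD − V_SD)/R_D. Equating: 11.6 V_SD² − 19.78 V_SD + 3.21 = 0, giving V_SD = 0.182 V (the root below V_ov).
I_D = (3.21 − 0.182) / 3.37 = 0.899 mA.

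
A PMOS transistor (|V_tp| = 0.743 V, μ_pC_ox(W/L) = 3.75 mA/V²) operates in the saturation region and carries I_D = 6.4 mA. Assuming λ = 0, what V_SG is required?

In saturation I_D = ½ k_p (V_SG − |V_tp|)², so V_SG − |V_tp| = √(2 I_D / k_p) = √(2 × 6.4 / 3.75) = 1.85 V.
V_SG = 0.743 + 1.85 = 2.59 V.

V_SG = 2.59 V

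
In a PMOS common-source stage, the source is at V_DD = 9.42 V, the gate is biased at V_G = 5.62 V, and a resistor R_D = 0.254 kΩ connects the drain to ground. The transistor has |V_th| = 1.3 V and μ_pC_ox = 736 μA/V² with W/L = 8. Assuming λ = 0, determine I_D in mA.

I_D = 18.4 mA

V_SG = V_DD − V_G = 9.42 − 5.62 = 3.8 V, so V_ov = 3.8 − 1.3 = 2.5 V.
k_p = μ_pC_ox · (W/L) = 5.888 mA/V².
Assume saturation: I_D = ½ k_p V_ov² = 0.5 × 5.888 × 2.5² = 18.4 mA, giving V_SD = V_DD − I_D R_D = 9.42 − 18.4 × 0.254 = 4.75 V.
V_SD = 4.75 V ≥ V_ov = 2.5 V, confirming saturation.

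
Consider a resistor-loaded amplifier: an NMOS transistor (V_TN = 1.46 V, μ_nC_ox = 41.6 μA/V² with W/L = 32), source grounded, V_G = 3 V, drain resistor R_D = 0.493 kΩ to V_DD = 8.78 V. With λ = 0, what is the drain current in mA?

I_D = 1.58 mA

V_GS = V_G = 3 V, so V_ov = 3 − 1.46 = 1.54 V.
k_n = μ_nC_ox · (W/L) = 1.331 mA/V².
Assume saturation: I_D = ½ k_n V_ov² = 0.5 × 1.331 × 1.54² = 1.58 mA, giving V_DS = V_DD − I_D R_D = 8.78 − 1.58 × 0.493 = 8 V.
V_DS = 8 V ≥ V_ov = 1.54 V, confirming saturation.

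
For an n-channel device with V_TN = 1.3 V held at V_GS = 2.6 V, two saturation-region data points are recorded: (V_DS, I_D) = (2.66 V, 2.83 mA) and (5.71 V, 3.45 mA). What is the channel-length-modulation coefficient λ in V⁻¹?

With V_GS fixed, I_D ∝ (1 + λ V_DS) in saturation, so I_D2/I_D1 = (1 + λ V_DS2)/(1 + λ V_DS1).
3.45/2.83 = 1.219 = (1 + 5.71 λ)/(1 + 2.66 λ).
Solving: λ (I_D1 V_DS2 − I_D2 V_DS1) = I_D2 − I_D1, so λ = (3.45 − 2.83) / (2.83 × 5.71 − 3.45 × 2.66) = 0.62 / 6.98 = 0.0888 V⁻¹.

λ = 0.0888 V⁻¹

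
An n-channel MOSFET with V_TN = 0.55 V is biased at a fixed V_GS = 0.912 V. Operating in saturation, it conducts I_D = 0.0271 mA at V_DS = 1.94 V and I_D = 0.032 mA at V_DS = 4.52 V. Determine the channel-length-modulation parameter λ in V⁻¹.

With V_GS fixed, I_D ∝ (1 + λ V_DS) in saturation, so I_D2/I_D1 = (1 + λ V_DS2)/(1 + λ V_DS1).
0.032/0.0271 = 1.181 = (1 + 4.52 λ)/(1 + 1.94 λ).
Solving: λ (I_D1 V_DS2 − I_D2 V_DS1) = I_D2 − I_D1, so λ = (0.032 − 0.0271) / (0.0271 × 4.52 − 0.032 × 1.94) = 0.0049 / 0.0604 = 0.0811 V⁻¹.

λ = 0.0811 V⁻¹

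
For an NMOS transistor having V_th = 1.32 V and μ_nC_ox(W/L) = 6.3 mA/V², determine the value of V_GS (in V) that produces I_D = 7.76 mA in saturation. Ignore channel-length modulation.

In saturation I_D = ½ k_n (V_GS − V_th)², so V_GS − V_th = √(2 I_D / k_n) = √(2 × 7.76 / 6.3) = 1.57 V.
V_GS = 1.32 + 1.57 = 2.89 V.

V_GS = 2.89 V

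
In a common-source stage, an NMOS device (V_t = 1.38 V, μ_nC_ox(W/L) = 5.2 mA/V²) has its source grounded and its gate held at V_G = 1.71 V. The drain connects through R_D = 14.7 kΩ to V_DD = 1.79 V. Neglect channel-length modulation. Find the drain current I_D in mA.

I_D = 0.117 mA

V_GS = V_G = 1.71 V, so V_ov = 1.71 − 1.38 = 0.33 V.
Assume saturation: I_D = ½ k_n V_ov² = 0.5 × 5.2 × 0.33² = 0.283 mA, giving V_DS = V_DD − I_D R_D = 1.79 − 0.283 × 14.7 = -2.37 V.
But -2.37 V < V_ov = 0.33 V, so the device is actually in triode.
In triode I_D = k_n[V_ov V_DS − ½ V_DS²] and I_D = (V_DD − V_DS)/R_D. Equating: 38.2 V_DS² − 26.23 V_DS + 1.79 = 0, giving V_DS = 0.0769 V (the root below V_ov).
I_D = (1.79 − 0.0769) / 14.7 = 0.117 mA.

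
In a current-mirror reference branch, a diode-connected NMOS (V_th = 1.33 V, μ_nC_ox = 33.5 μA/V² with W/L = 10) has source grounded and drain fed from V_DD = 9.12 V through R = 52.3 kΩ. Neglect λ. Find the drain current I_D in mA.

I_D = 0.132 mA

With gate tied to drain, V_GS = V_DS ≥ V_GS − V_th, so the device is in saturation.
k_n = μ_nC_ox · (W/L) = 0.335 mA/V².
KCL at the drain: ½ k_n (V_GS − V_th)² = (V_DD − V_GS)/R.
Let x = V_GS − 1.33. Then 8.76 x² + x − 7.79 = 0, giving x = 0.888 V (positive root), so V_GS = 2.22 V.
I_D = (V_DD − V_GS)/R = (9.12 − 2.22) / 52.3 = 0.132 mA.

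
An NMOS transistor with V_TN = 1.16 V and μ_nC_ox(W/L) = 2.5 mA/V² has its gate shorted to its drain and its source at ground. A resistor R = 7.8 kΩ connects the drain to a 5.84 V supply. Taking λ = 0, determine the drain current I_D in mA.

I_D = 0.518 mA

With gate tied to drain, V_GS = V_DS ≥ V_GS − V_TN, so the device is in saturation.
KCL at the drain: ½ k_n (V_GS − V_TN)² = (V_DD − V_GS)/R.
Let x = V_GS − 1.16. Then 9.75 x² + x − 4.68 = 0, giving x = 0.643 V (positive root), so V_GS = 1.8 V.
I_D = (V_DD − V_GS)/R = (5.84 − 1.8) / 7.8 = 0.518 mA.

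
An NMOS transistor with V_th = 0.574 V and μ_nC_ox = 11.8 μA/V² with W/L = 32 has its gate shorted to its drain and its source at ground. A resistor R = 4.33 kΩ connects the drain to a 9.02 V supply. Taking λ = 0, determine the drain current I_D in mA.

I_D = 1.34 mA

With gate tied to drain, V_GS = V_DS ≥ V_GS − V_th, so the device is in saturation.
k_n = μ_nC_ox · (W/L) = 0.3776 mA/V².
KCL at the drain: ½ k_n (V_GS − V_th)² = (V_DD − V_GS)/R.
Let x = V_GS − 0.574. Then 0.818 x² + x − 8.446 = 0, giving x = 2.66 V (positive root), so V_GS = 3.23 V.
I_D = (V_DD − V_GS)/R = (9.02 − 3.23) / 4.33 = 1.34 mA.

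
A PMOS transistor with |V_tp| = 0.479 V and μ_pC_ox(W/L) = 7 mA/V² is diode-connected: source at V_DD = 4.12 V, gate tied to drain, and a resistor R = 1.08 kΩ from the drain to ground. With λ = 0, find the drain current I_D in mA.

With gate tied to drain, V_SG = V_SD ≥ V_SG − |V_tp|, so the device is in saturation.
KCL at the drain: ½ k_p (V_SG − |V_tp|)² = (V_DD − V_SG)/R.
Let x = V_SG − 0.479. Then 3.78 x² + x − 3.641 = 0, giving x = 0.858 V (positive root), so V_SG = 1.34 V.
I_D = (V_DD − V_SG)/R = (4.12 − 1.34) / 1.08 = 2.58 mA.

I_D = 2.58 mA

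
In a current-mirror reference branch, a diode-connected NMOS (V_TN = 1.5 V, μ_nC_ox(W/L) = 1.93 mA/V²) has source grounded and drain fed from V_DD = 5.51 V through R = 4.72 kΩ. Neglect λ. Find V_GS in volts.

V_GS = 2.33 V

With gate tied to drain, V_GS = V_DS ≥ V_GS − V_TN, so the device is in saturation.
KCL at the drain: ½ k_n (V_GS − V_TN)² = (V_DD − V_GS)/R.
Let x = V_GS − 1.5. Then 4.55 x² + x − 4.01 = 0, giving x = 0.835 V (positive root), so V_GS = 2.33 V.
I_D = (V_DD − V_GS)/R = (5.51 − 2.33) / 4.72 = 0.673 mA.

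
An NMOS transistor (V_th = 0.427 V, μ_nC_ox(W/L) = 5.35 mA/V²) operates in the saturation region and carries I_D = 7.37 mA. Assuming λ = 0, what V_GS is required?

In saturation I_D = ½ k_n (V_GS − V_th)², so V_GS − V_th = √(2 I_D / k_n) = √(2 × 7.37 / 5.35) = 1.66 V.
V_GS = 0.427 + 1.66 = 2.09 V.

V_GS = 2.09 V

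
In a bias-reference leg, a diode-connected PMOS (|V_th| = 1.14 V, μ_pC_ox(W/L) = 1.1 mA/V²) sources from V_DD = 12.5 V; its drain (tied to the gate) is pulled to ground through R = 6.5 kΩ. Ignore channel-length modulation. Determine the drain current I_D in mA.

I_D = 1.49 mA

With gate tied to drain, V_SG = V_SD ≥ V_SG − |V_th|, so the device is in saturation.
KCL at the drain: ½ k_p (V_SG − |V_th|)² = (V_DD − V_SG)/R.
Let x = V_SG − 1.14. Then 3.58 x² + x − 11.36 = 0, giving x = 1.65 V (positive root), so V_SG = 2.79 V.
I_D = (V_DD − V_SG)/R = (12.5 − 2.79) / 6.5 = 1.49 mA.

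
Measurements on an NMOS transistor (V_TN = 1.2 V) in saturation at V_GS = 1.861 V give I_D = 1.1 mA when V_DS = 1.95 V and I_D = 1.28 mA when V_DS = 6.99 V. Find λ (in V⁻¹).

λ = 0.0347 V⁻¹

With V_GS fixed, I_D ∝ (1 + λ V_DS) in saturation, so I_D2/I_D1 = (1 + λ V_DS2)/(1 + λ V_DS1).
1.28/1.1 = 1.164 = (1 + 6.99 λ)/(1 + 1.95 λ).
Solving: λ (I_D1 V_DS2 − I_D2 V_DS1) = I_D2 − I_D1, so λ = (1.28 − 1.1) / (1.1 × 6.99 − 1.28 × 1.95) = 0.18 / 5.19 = 0.0347 V⁻¹.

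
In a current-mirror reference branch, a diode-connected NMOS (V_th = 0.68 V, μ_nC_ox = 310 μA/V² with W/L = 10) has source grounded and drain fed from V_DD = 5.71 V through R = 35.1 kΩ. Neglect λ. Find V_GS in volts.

With gate tied to drain, V_GS = V_DS ≥ V_GS − V_th, so the device is in saturation.
k_n = μ_nC_ox · (W/L) = 3.1 mA/V².
KCL at the drain: ½ k_n (V_GS − V_th)² = (V_DD − V_GS)/R.
Let x = V_GS − 0.68. Then 54.4 x² + x − 5.03 = 0, giving x = 0.295 V (positive root), so V_GS = 0.975 V.
I_D = (V_DD − V_GS)/R = (5.71 − 0.975) / 35.1 = 0.135 mA.

V_GS = 0.975 V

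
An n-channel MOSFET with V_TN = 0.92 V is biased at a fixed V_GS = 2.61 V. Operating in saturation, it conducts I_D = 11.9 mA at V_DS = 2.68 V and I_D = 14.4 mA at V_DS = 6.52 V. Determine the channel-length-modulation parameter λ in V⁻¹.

λ = 0.0641 V⁻¹

With V_GS fixed, I_D ∝ (1 + λ V_DS) in saturation, so I_D2/I_D1 = (1 + λ V_DS2)/(1 + λ V_DS1).
14.4/11.9 = 1.21 = (1 + 6.52 λ)/(1 + 2.68 λ).
Solving: λ (I_D1 V_DS2 − I_D2 V_DS1) = I_D2 − I_D1, so λ = (14.4 − 11.9) / (11.9 × 6.52 − 14.4 × 2.68) = 2.5 / 39 = 0.0641 V⁻¹.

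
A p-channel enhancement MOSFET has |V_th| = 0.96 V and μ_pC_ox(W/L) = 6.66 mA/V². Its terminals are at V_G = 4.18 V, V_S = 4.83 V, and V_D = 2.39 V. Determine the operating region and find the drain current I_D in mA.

Cutoff; I_D = 0 mA

V_SG = V_S − V_G = 4.83 − 4.18 = 0.65 V; V_SD = V_S − V_D = 4.83 − 2.39 = 2.44 V.
V_SG = 0.65 V < |V_th| = 0.96 V, so the transistor is in cutoff.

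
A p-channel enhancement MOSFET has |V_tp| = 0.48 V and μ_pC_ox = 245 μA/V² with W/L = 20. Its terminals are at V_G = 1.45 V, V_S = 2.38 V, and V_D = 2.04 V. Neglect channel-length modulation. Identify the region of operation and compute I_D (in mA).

Triode; I_D = 0.466 mA

V_SG = V_S − V_G = 2.38 − 1.45 = 0.93 V; V_SD = V_S − V_D = 2.38 − 2.04 = 0.34 V.
k_p = μ_pC_ox · (W/L) = 4.9 mA/V².
V_ov = V_SG − |V_tp| = 0.93 − 0.48 = 0.45 V.
Since V_SD = 0.34 V < V_ov = 0.45 V, the device is in the triode region.
I_D = k_p [V_ov · V_SD − ½ V_SD²] = 4.9 × [0.45 × 0.34 − 0.5 × 0.34²] = 0.466 mA.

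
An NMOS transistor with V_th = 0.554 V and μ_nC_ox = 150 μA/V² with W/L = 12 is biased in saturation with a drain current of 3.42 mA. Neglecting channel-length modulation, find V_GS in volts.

V_GS = 2.50 V

k_n = μ_nC_ox · (W/L) = 1.8 mA/V².
In saturation I_D = ½ k_n (V_GS − V_th)², so V_GS − V_th = √(2 I_D / k_n) = √(2 × 3.42 / 1.8) = 1.95 V.
V_GS = 0.554 + 1.95 = 2.5 V.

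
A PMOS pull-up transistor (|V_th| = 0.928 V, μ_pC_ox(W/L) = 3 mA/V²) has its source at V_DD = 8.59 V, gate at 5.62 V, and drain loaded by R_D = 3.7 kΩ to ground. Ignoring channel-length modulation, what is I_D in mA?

V_SG = V_DD − V_G = 8.59 − 5.62 = 2.97 V, so V_ov = 2.97 − 0.928 = 2.04 V.
Assume saturation: I_D = ½ k_p V_ov² = 0.5 × 3 × 2.04² = 6.25 mA, giving V_SD = V_DD − I_D R_D = 8.59 − 6.25 × 3.7 = -14.6 V.
But -14.6 V < V_ov = 2.04 V, so the device is actually in triode.
In triode I_D = k_p[V_ov V_SD − ½ V_SD²] and I_D = (V_DD − V_SD)/R_D. Equating: 5.55 V_SD² − 23.67 V_SD + 8.59 = 0, giving V_SD = 0.401 V (the root below V_ov).
I_D = (8.59 − 0.401) / 3.7 = 2.21 mA.

I_D = 2.21 mA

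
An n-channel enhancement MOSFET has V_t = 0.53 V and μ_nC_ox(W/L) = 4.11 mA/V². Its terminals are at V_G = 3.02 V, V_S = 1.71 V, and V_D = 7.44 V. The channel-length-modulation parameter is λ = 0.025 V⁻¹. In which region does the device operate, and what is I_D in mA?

V_GS = V_G − V_S = 3.02 − 1.71 = 1.31 V; V_DS = V_D − V_S = 7.44 − 1.71 = 5.73 V.
V_ov = V_GS − V_t = 1.31 − 0.53 = 0.78 V.
Since V_DS = 5.73 V ≥ V_ov = 0.78 V, the device is in saturation.
I_D = ½ k_n V_ov² (1 + λ V_DS) = 0.5 × 4.11 × 0.78² × (1 + 0.025 × 5.73) = 1.43 mA.

Saturation; I_D = 1.43 mA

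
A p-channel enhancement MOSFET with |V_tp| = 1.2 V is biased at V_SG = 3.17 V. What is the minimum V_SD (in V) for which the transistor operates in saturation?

V_SD,sat = 1.97 V

The boundary between triode and saturation is V_SD = V_SG − |V_tp| = V_ov.
V_ov = 3.17 − 1.2 = 1.97 V.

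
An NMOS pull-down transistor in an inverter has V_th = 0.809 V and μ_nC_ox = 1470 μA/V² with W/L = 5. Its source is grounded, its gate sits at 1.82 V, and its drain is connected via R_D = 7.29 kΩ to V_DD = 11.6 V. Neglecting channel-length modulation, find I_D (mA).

V_GS = V_G = 1.82 V, so V_ov = 1.82 − 0.809 = 1.01 V.
k_n = μ_nC_ox · (W/L) = 7.35 mA/V².
Assume saturation: I_D = ½ k_n V_ov² = 0.5 × 7.35 × 1.01² = 3.76 mA, giving V_DS = V_DD − I_D R_D = 11.6 − 3.76 × 7.29 = -15.8 V.
But -15.8 V < V_ov = 1.01 V, so the device is actually in triode.
In triode I_D = k_n[V_ov V_DS − ½ V_DS²] and I_D = (V_DD − V_DS)/R_D. Equating: 26.8 V_DS² − 55.17 V_DS + 11.6 = 0, giving V_DS = 0.238 V (the root below V_ov).
I_D = (11.6 − 0.238) / 7.29 = 1.56 mA.

I_D = 1.56 mA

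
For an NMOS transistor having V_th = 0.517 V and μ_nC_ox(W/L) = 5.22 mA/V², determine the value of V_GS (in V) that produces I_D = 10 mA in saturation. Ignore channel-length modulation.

V_GS = 2.47 V

In saturation I_D = ½ k_n (V_GS − V_th)², so V_GS − V_th = √(2 I_D / k_n) = √(2 × 10 / 5.22) = 1.96 V.
V_GS = 0.517 + 1.96 = 2.47 V.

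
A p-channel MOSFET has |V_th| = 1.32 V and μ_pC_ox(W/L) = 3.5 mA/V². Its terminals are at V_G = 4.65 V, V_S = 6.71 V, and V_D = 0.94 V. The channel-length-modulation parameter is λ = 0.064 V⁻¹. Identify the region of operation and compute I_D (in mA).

Saturation; I_D = 1.31 mA

V_SG = V_S − V_G = 6.71 − 4.65 = 2.06 V; V_SD = V_S − V_D = 6.71 − 0.94 = 5.77 V.
V_ov = V_SG − |V_th| = 2.06 − 1.32 = 0.74 V.
Since V_SD = 5.77 V ≥ V_ov = 0.74 V, the device is in saturation.
I_D = ½ k_p V_ov² (1 + λ V_SD) = 0.5 × 3.5 × 0.74² × (1 + 0.064 × 5.77) = 1.31 mA.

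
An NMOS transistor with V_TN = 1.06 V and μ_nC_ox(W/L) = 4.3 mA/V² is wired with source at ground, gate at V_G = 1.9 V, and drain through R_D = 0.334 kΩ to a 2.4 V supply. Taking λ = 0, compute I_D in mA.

V_GS = V_G = 1.9 V, so V_ov = 1.9 − 1.06 = 0.84 V.
Assume saturation: I_D = ½ k_n V_ov² = 0.5 × 4.3 × 0.84² = 1.52 mA, giving V_DS = V_DD − I_D R_D = 2.4 − 1.52 × 0.334 = 1.89 V.
V_DS = 1.89 V ≥ V_ov = 0.84 V, confirming saturation.

I_D = 1.52 mA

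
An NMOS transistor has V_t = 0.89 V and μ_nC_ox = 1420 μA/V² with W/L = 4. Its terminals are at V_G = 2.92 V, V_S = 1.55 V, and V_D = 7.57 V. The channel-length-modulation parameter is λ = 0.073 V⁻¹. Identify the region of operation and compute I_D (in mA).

V_GS = V_G − V_S = 2.92 − 1.55 = 1.37 V; V_DS = V_D − V_S = 7.57 − 1.55 = 6.02 V.
k_n = μ_nC_ox · (W/L) = 5.68 mA/V².
V_ov = V_GS − V_t = 1.37 − 0.89 = 0.48 V.
Since V_DS = 6.02 V ≥ V_ov = 0.48 V, the device is in saturation.
I_D = ½ k_n V_ov² (1 + λ V_DS) = 0.5 × 5.68 × 0.48² × (1 + 0.073 × 6.02) = 0.942 mA.

Saturation; I_D = 0.942 mA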